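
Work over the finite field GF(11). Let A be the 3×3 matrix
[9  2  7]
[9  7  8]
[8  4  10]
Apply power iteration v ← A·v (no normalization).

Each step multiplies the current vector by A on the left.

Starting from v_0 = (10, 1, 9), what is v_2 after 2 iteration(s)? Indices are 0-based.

v_0 = (10, 1, 9).
v_1 = A·v_0 = (1, 4, 9).
v_2 = A·v_1 = (3, 10, 4).

v_2 = (3, 10, 4)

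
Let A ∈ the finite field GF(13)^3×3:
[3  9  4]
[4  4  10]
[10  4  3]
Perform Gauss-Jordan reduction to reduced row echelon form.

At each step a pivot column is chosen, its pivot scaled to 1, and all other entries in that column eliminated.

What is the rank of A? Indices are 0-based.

pivot(0,0)=3: scale R0 → (1, 3, 10)
  clear (1,0): R1 −= (4)R0 → (0, 5, 9)
  clear (2,0): R2 −= (10)R0 → (0, 0, 7)
pivot(1,1)=5: scale R1 → (0, 1, 7)
  clear (0,1): R0 −= (3)R1 → (1, 0, 2)
pivot(2,2)=7: scale R2 → (0, 0, 1)
  clear (0,2): R0 −= (2)R2 → (1, 0, 0)
  clear (1,2): R1 −= (7)R2 → (0, 1, 0)

rank = 3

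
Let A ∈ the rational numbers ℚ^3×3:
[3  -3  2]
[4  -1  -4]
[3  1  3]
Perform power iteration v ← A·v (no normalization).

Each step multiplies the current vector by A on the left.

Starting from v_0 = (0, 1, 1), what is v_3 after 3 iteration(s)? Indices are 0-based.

v_0 = (0, 1, 1).
v_1 = A·v_0 = (-1, -5, 4).
v_2 = A·v_1 = (20, -15, 4).
v_3 = A·v_2 = (113, 79, 57).

v_3 = (113, 79, 57)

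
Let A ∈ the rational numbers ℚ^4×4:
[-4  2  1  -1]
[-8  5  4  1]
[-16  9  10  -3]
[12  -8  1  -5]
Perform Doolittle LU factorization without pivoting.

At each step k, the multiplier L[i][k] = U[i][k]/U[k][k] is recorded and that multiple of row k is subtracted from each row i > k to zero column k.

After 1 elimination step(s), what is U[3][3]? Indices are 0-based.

U[3][3] = -8

Step 1: pivot at (0,0) is -4.
  row1 ← row1 − (2)·row0  ⇒  L[1][0]=2, U row1=(0, 1, 2, 3)
  row2 ← row2 − (4)·row0  ⇒  L[2][0]=4, U row2=(0, 1, 6, 1)
  row3 ← row3 − (-3)·row0  ⇒  L[3][0]=-3, U row3=(0, -2, 4, -8)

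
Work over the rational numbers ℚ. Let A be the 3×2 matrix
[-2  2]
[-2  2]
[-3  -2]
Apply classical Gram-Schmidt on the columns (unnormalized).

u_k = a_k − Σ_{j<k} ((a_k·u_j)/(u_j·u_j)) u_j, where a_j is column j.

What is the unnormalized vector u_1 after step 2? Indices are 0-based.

u_1 = (30/17, 30/17, -40/17)

Step 1: u_0 = a_0 = (-2, -2, -3).
Step 2: u_1 = a_1 − (-2/17)·u_0 = (30/17, 30/17, -40/17).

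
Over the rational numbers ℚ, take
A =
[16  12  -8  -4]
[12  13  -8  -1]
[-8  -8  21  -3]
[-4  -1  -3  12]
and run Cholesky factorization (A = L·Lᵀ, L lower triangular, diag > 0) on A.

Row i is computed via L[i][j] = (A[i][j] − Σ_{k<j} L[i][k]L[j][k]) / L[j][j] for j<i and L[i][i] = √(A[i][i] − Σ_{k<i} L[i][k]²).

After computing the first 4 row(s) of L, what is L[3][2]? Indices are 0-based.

Step 1: L[0][0] = √(16) = 4.
  L[1][0] = (12) / L[0][0] = 3.
Step 2: L[1][1] = √(4) = 2.
  L[2][0] = (-8) / L[0][0] = -2.
  L[2][1] = (-2) / L[1][1] = -1.
Step 3: L[2][2] = √(16) = 4.
  L[3][0] = (-4) / L[0][0] = -1.
  L[3][1] = (2) / L[1][1] = 1.
  L[3][2] = (-4) / L[2][2] = -1.
Step 4: L[3][3] = √(9) = 3.

L[3][2] = -1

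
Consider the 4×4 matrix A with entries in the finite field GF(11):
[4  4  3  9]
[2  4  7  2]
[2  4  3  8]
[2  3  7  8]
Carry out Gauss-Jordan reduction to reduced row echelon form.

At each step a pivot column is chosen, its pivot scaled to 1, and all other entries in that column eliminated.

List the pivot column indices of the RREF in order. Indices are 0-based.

step 1: normalize row 0 (÷4) = (1, 1, 9, 5)
  row 1: subtract 2×row0 = (0, 2, 0, 3)
  row 2: subtract 2×row0 = (0, 2, 7, 9)
  row 3: subtract 2×row0 = (0, 1, 0, 9)
step 2: normalize row 1 (÷2) = (0, 1, 0, 7)
  row 0: subtract 1×row1 = (1, 0, 9, 9)
  row 2: subtract 2×row1 = (0, 0, 7, 6)
  row 3: subtract 1×row1 = (0, 0, 0, 2)
step 3: normalize row 2 (÷7) = (0, 0, 1, 4)
  row 0: subtract 9×row2 = (1, 0, 0, 6)
step 4: normalize row 3 (÷2) = (0, 0, 0, 1)
  row 0: subtract 6×row3 = (1, 0, 0, 0)
  row 1: subtract 7×row3 = (0, 1, 0, 0)
  row 2: subtract 4×row3 = (0, 0, 1, 0)

pivot columns: 0, 1, 2, 3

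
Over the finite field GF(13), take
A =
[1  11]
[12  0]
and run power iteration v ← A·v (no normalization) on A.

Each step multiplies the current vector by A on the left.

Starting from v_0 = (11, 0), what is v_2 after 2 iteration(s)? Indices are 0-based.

v_2 = (7, 2)

v_0 = (11, 0).
v_1 = A·v_0 = (11, 2).
v_2 = A·v_1 = (7, 2).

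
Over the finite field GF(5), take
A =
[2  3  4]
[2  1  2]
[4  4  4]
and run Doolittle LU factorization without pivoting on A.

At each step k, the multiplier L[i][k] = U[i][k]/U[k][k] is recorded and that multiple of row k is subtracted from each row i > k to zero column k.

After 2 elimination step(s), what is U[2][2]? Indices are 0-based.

Step 1: pivot at (0,0) is 2.
  row1 ← row1 − (1)·row0  ⇒  L[1][0]=1, U row1=(0, 3, 3)
  row2 ← row2 − (2)·row0  ⇒  L[2][0]=2, U row2=(0, 3, 1)
Step 2: pivot at (1,1) is 3.
  row2 ← row2 − (1)·row1  ⇒  L[2][1]=1, U row2=(0, 0, 3)

U[2][2] = 3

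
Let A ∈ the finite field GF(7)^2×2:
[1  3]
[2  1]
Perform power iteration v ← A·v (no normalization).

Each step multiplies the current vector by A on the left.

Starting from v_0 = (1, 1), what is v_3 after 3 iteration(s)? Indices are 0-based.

v_3 = (4, 2)

v_0 = (1, 1).
v_1 = A·v_0 = (4, 3).
v_2 = A·v_1 = (6, 4).
v_3 = A·v_2 = (4, 2).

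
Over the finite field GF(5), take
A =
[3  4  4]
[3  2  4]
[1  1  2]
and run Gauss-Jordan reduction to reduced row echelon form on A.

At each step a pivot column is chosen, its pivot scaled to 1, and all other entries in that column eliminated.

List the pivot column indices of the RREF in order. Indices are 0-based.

pivot columns: 0, 1, 2

[1] R0 /= 3  ⇒  (1, 3, 3)
     R1 -= 3·R0  ⇒  (0, 3, 0)
     R2 -= 1·R0  ⇒  (0, 3, 4)
[2] R1 /= 3  ⇒  (0, 1, 0)
     R0 -= 3·R1  ⇒  (1, 0, 3)
     R2 -= 3·R1  ⇒  (0, 0, 4)
[3] R2 /= 4  ⇒  (0, 0, 1)
     R0 -= 3·R2  ⇒  (1, 0, 0)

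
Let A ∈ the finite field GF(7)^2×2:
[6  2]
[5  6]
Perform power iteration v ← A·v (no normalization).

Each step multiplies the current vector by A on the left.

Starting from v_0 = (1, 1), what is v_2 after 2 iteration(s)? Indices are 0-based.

v_0 = (1, 1).
v_1 = A·v_0 = (1, 4).
v_2 = A·v_1 = (0, 1).

v_2 = (0, 1)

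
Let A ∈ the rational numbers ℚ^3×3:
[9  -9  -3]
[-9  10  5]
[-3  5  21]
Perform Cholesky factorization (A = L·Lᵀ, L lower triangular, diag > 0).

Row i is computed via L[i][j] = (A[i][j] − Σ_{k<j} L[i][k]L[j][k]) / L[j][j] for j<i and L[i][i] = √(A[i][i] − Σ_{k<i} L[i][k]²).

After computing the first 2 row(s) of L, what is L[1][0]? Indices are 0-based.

L[1][0] = -3

Step 1: L[0][0] = √(9) = 3.
  L[1][0] = (-9) / L[0][0] = -3.
Step 2: L[1][1] = √(1) = 1.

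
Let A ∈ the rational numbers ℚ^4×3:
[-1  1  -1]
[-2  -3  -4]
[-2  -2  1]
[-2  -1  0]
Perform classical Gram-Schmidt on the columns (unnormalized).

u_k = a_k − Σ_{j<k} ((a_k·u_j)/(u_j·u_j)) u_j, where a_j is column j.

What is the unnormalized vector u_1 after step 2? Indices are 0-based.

Step 1: u_0 = a_0 = (-1, -2, -2, -2).
Step 2: u_1 = a_1 − (11/13)·u_0 = (24/13, -17/13, -4/13, 9/13).

u_1 = (24/13, -17/13, -4/13, 9/13)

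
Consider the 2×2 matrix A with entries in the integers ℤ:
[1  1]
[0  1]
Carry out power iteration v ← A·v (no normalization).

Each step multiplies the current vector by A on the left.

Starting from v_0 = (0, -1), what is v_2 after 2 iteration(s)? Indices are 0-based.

v_0 = (0, -1).
v_1 = A·v_0 = (-1, -1).
v_2 = A·v_1 = (-2, -1).

v_2 = (-2, -1)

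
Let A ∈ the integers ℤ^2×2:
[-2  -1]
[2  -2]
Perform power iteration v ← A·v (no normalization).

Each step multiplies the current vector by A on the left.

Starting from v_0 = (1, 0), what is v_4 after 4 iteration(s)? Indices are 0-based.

v_0 = (1, 0).
v_1 = A·v_0 = (-2, 2).
v_2 = A·v_1 = (2, -8).
v_3 = A·v_2 = (4, 20).
v_4 = A·v_3 = (-28, -32).

v_4 = (-28, -32)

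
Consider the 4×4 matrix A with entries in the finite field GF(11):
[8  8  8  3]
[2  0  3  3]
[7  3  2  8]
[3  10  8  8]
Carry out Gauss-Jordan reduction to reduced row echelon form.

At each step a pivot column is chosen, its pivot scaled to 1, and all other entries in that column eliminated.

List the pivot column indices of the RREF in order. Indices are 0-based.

pivot columns: 0, 1, 2

[1] R0 /= 8  ⇒  (1, 1, 1, 10)
     R1 -= 2·R0  ⇒  (0, 9, 1, 5)
     R2 -= 7·R0  ⇒  (0, 7, 6, 4)
     R3 -= 3·R0  ⇒  (0, 7, 5, 0)
[2] R1 /= 9  ⇒  (0, 1, 5, 3)
     R0 -= 1·R1  ⇒  (1, 0, 7, 7)
     R2 -= 7·R1  ⇒  (0, 0, 4, 5)
     R3 -= 7·R1  ⇒  (0, 0, 3, 1)
[3] R2 /= 4  ⇒  (0, 0, 1, 4)
     R0 -= 7·R2  ⇒  (1, 0, 0, 1)
     R1 -= 5·R2  ⇒  (0, 1, 0, 5)
     R3 -= 3·R2  ⇒  (0, 0, 0, 0)
column 3 empty below row 3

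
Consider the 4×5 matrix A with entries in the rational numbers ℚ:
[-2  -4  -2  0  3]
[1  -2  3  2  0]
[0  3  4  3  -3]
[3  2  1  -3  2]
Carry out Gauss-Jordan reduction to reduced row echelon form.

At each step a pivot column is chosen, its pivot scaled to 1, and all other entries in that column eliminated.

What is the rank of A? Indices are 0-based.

step 1: normalize row 0 (÷-2) = (1, 2, 1, 0, -3/2)
  row 1: subtract 1×row0 = (0, -4, 2, 2, 3/2)
  row 3: subtract 3×row0 = (0, -4, -2, -3, 13/2)
step 2: normalize row 1 (÷-4) = (0, 1, -1/2, -1/2, -3/8)
  row 0: subtract 2×row1 = (1, 0, 2, 1, -3/4)
  row 2: subtract 3×row1 = (0, 0, 11/2, 9/2, -15/8)
  row 3: subtract -4×row1 = (0, 0, -4, -5, 5)
step 3: normalize row 2 (÷11/2) = (0, 0, 1, 9/11, -15/44)
  row 0: subtract 2×row2 = (1, 0, 0, -7/11, -3/44)
  row 1: subtract -1/2×row2 = (0, 1, 0, -1/11, -6/11)
  row 3: subtract -4×row2 = (0, 0, 0, -19/11, 40/11)
step 4: normalize row 3 (÷-19/11) = (0, 0, 0, 1, -40/19)
  row 0: subtract -7/11×row3 = (1, 0, 0, 0, -107/76)
  row 1: subtract -1/11×row3 = (0, 1, 0, 0, -14/19)
  row 2: subtract 9/11×row3 = (0, 0, 1, 0, 105/76)

rank = 4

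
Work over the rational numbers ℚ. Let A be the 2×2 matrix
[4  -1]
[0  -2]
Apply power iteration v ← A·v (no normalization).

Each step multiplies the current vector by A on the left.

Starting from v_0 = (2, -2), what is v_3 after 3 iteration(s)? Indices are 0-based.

v_3 = (152, 16)

v_0 = (2, -2).
v_1 = A·v_0 = (10, 4).
v_2 = A·v_1 = (36, -8).
v_3 = A·v_2 = (152, 16).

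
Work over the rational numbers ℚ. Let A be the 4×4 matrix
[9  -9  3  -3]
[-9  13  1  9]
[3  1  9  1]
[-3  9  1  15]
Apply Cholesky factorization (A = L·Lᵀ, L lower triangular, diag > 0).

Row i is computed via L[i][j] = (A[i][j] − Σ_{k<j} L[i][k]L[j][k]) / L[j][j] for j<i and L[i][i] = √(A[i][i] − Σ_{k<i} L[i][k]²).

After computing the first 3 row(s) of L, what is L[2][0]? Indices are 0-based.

L[2][0] = 1

Step 1: L[0][0] = √(9) = 3.
  L[1][0] = (-9) / L[0][0] = -3.
Step 2: L[1][1] = √(4) = 2.
  L[2][0] = (3) / L[0][0] = 1.
  L[2][1] = (4) / L[1][1] = 2.
Step 3: L[2][2] = √(4) = 2.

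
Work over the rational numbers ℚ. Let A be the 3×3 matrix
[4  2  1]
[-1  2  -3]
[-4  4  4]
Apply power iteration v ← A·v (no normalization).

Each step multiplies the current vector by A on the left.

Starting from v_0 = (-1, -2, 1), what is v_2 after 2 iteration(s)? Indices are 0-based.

v_2 = (-40, -5, 4)

v_0 = (-1, -2, 1).
v_1 = A·v_0 = (-7, -6, 0).
v_2 = A·v_1 = (-40, -5, 4).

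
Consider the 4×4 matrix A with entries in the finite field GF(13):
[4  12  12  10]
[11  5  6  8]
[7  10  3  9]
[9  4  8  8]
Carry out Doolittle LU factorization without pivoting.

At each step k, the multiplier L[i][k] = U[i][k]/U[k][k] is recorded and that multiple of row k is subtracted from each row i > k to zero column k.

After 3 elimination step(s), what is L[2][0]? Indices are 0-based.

[col 0] pivot 4
  R1 -= 6*R0 → (0, 11, 12, 0)  (L[1][0] := 6)
  R2 -= 5*R0 → (0, 2, 8, 11)  (L[2][0] := 5)
  R3 -= 12*R0 → (0, 3, 7, 5)  (L[3][0] := 12)
[col 1] pivot 11
  R2 -= 12*R1 → (0, 0, 7, 11)  (L[2][1] := 12)
  R3 -= 5*R1 → (0, 0, 12, 5)  (L[3][1] := 5)
[col 2] pivot 7
  R3 -= 11*R2 → (0, 0, 0, 1)  (L[3][2] := 11)

L[2][0] = 5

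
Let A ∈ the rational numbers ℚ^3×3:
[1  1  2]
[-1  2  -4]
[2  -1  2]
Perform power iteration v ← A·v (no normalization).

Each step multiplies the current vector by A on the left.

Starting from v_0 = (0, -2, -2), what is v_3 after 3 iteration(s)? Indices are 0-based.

v_3 = (-24, 130, -74)

v_0 = (0, -2, -2).
v_1 = A·v_0 = (-6, 4, -2).
v_2 = A·v_1 = (-6, 22, -20).
v_3 = A·v_2 = (-24, 130, -74).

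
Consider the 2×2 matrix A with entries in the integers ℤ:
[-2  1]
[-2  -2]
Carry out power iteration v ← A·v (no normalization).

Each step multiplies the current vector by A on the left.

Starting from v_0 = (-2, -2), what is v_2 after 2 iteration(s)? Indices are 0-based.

v_0 = (-2, -2).
v_1 = A·v_0 = (2, 8).
v_2 = A·v_1 = (4, -20).

v_2 = (4, -20)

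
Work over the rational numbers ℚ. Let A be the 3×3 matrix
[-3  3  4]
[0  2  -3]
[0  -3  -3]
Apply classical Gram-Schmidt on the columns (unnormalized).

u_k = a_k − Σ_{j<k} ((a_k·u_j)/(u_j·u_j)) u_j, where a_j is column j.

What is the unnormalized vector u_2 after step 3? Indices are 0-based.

Step 1: u_0 = a_0 = (-3, 0, 0).
Step 2: u_1 = a_1 − (-1)·u_0 = (0, 2, -3).
Step 3: u_2 = a_2 − (-4/3)·u_0 − (3/13)·u_1 = (0, -45/13, -30/13).

u_2 = (0, -45/13, -30/13)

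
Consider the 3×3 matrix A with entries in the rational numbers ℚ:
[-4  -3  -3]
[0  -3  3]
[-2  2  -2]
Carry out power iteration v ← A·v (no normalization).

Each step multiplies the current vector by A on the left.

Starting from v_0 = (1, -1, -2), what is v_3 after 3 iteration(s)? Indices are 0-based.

v_0 = (1, -1, -2).
v_1 = A·v_0 = (5, -3, 0).
v_2 = A·v_1 = (-11, 9, -16).
v_3 = A·v_2 = (65, -75, 72).

v_3 = (65, -75, 72)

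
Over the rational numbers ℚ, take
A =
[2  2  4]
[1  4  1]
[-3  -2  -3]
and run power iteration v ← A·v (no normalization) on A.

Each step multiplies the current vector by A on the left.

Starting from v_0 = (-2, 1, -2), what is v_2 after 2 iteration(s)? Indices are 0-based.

v_2 = (20, 0, 0)

v_0 = (-2, 1, -2).
v_1 = A·v_0 = (-10, 0, 10).
v_2 = A·v_1 = (20, 0, 0).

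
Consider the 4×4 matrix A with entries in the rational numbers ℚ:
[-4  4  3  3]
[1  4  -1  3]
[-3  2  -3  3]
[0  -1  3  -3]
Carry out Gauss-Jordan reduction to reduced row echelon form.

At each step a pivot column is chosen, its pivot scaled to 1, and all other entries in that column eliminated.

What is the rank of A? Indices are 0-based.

rank = 4

[1] R0 /= -4  ⇒  (1, -1, -3/4, -3/4)
     R1 -= 1·R0  ⇒  (0, 5, -1/4, 15/4)
     R2 -= -3·R0  ⇒  (0, -1, -21/4, 3/4)
[2] R1 /= 5  ⇒  (0, 1, -1/20, 3/4)
     R0 -= -1·R1  ⇒  (1, 0, -4/5, 0)
     R2 -= -1·R1  ⇒  (0, 0, -53/10, 3/2)
     R3 -= -1·R1  ⇒  (0, 0, 59/20, -9/4)
[3] R2 /= -53/10  ⇒  (0, 0, 1, -15/53)
     R0 -= -4/5·R2  ⇒  (1, 0, 0, -12/53)
     R1 -= -1/20·R2  ⇒  (0, 1, 0, 39/53)
     R3 -= 59/20·R2  ⇒  (0, 0, 0, -75/53)
[4] R3 /= -75/53  ⇒  (0, 0, 0, 1)
     R0 -= -12/53·R3  ⇒  (1, 0, 0, 0)
     R1 -= 39/53·R3  ⇒  (0, 1, 0, 0)
     R2 -= -15/53·R3  ⇒  (0, 0, 1, 0)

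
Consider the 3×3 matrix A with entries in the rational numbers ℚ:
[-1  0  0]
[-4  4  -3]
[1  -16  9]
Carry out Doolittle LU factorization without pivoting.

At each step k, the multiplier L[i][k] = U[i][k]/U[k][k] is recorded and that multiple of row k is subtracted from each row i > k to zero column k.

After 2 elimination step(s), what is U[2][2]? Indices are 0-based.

[col 0] pivot -1
  R1 -= 4*R0 → (0, 4, -3)  (L[1][0] := 4)
  R2 -= -1*R0 → (0, -16, 9)  (L[2][0] := -1)
[col 1] pivot 4
  R2 -= -4*R1 → (0, 0, -3)  (L[2][1] := -4)

U[2][2] = -3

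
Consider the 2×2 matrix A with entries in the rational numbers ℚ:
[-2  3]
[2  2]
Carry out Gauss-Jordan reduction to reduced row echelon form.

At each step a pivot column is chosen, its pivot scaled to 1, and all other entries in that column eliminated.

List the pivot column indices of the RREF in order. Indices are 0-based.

pivot columns: 0, 1

[1] R0 /= -2  ⇒  (1, -3/2)
     R1 -= 2·R0  ⇒  (0, 5)
[2] R1 /= 5  ⇒  (0, 1)
     R0 -= -3/2·R1  ⇒  (1, 0)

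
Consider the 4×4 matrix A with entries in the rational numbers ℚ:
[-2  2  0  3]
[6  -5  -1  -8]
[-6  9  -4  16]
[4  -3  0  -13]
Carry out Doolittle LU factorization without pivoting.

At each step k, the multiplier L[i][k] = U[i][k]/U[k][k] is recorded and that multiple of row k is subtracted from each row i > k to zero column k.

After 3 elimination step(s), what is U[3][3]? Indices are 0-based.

[col 0] pivot -2
  R1 -= -3*R0 → (0, 1, -1, 1)  (L[1][0] := -3)
  R2 -= 3*R0 → (0, 3, -4, 7)  (L[2][0] := 3)
  R3 -= -2*R0 → (0, 1, 0, -7)  (L[3][0] := -2)
[col 1] pivot 1
  R2 -= 3*R1 → (0, 0, -1, 4)  (L[2][1] := 3)
  R3 -= 1*R1 → (0, 0, 1, -8)  (L[3][1] := 1)
[col 2] pivot -1
  R3 -= -1*R2 → (0, 0, 0, -4)  (L[3][2] := -1)

U[3][3] = -4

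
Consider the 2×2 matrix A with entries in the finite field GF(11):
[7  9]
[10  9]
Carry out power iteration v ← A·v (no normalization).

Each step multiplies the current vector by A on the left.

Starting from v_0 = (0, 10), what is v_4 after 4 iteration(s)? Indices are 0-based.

v_0 = (0, 10).
v_1 = A·v_0 = (2, 2).
v_2 = A·v_1 = (10, 5).
v_3 = A·v_2 = (5, 2).
v_4 = A·v_3 = (9, 2).

v_4 = (9, 2)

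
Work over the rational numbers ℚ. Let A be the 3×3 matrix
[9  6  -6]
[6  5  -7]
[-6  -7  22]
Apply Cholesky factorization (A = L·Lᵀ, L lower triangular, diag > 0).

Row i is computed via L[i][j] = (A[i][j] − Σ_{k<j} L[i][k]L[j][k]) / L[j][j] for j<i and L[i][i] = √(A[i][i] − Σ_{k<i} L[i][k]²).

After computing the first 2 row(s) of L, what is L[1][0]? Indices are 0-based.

Step 1: L[0][0] = √(9) = 3.
  L[1][0] = (6) / L[0][0] = 2.
Step 2: L[1][1] = √(1) = 1.

L[1][0] = 2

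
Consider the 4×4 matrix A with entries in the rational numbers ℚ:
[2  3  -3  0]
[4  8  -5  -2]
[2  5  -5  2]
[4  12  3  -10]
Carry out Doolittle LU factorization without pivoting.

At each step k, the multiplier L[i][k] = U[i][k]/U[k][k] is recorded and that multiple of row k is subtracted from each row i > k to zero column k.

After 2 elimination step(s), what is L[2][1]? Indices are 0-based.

L[2][1] = 1

k=0: U[0][0]=2
  eliminate (1,0): mult=2, new row 1: (0, 2, 1, -2); set L[1][0]=2
  eliminate (2,0): mult=1, new row 2: (0, 2, -2, 2); set L[2][0]=1
  eliminate (3,0): mult=2, new row 3: (0, 6, 9, -10); set L[3][0]=2
k=1: U[1][1]=2
  eliminate (2,1): mult=1, new row 2: (0, 0, -3, 4); set L[2][1]=1
  eliminate (3,1): mult=3, new row 3: (0, 0, 6, -4); set L[3][1]=3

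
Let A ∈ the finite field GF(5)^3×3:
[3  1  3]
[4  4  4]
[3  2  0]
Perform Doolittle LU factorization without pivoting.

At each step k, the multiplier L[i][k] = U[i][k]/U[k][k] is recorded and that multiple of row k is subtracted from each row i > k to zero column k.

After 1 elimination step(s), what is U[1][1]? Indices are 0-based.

Step 1: pivot at (0,0) is 3.
  row1 ← row1 − (3)·row0  ⇒  L[1][0]=3, U row1=(0, 1, 0)
  row2 ← row2 − (1)·row0  ⇒  L[2][0]=1, U row2=(0, 1, 2)

U[1][1] = 1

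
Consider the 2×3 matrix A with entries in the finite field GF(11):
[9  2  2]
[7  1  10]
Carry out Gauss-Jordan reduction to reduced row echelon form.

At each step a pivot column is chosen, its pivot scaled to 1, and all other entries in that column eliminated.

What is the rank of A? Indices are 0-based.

rank = 2

step 1: normalize row 0 (÷9) = (1, 10, 10)
  row 1: subtract 7×row0 = (0, 8, 6)
step 2: normalize row 1 (÷8) = (0, 1, 9)
  row 0: subtract 10×row1 = (1, 0, 8)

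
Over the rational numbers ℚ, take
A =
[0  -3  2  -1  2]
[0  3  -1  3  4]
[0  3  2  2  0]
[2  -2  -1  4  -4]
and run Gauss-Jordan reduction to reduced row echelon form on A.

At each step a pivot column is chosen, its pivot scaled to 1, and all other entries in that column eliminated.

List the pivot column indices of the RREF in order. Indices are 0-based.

[1] R0 <-> R3
[1] R0 /= 2  ⇒  (1, -1, -1/2, 2, -2)
[2] R1 /= 3  ⇒  (0, 1, -1/3, 1, 4/3)
     R0 -= -1·R1  ⇒  (1, 0, -5/6, 3, -2/3)
     R2 -= 3·R1  ⇒  (0, 0, 3, -1, -4)
     R3 -= -3·R1  ⇒  (0, 0, 1, 2, 6)
[3] R2 /= 3  ⇒  (0, 0, 1, -1/3, -4/3)
     R0 -= -5/6·R2  ⇒  (1, 0, 0, 49/18, -16/9)
     R1 -= -1/3·R2  ⇒  (0, 1, 0, 8/9, 8/9)
     R3 -= 1·R2  ⇒  (0, 0, 0, 7/3, 22/3)
[4] R3 /= 7/3  ⇒  (0, 0, 0, 1, 22/7)
     R0 -= 49/18·R3  ⇒  (1, 0, 0, 0, -31/3)
     R1 -= 8/9·R3  ⇒  (0, 1, 0, 0, -40/21)
     R2 -= -1/3·R3  ⇒  (0, 0, 1, 0, -2/7)

pivot columns: 0, 1, 2, 3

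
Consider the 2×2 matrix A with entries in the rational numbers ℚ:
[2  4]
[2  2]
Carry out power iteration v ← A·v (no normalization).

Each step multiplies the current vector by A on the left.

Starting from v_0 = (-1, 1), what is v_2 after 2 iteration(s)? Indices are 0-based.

v_0 = (-1, 1).
v_1 = A·v_0 = (2, 0).
v_2 = A·v_1 = (4, 4).

v_2 = (4, 4)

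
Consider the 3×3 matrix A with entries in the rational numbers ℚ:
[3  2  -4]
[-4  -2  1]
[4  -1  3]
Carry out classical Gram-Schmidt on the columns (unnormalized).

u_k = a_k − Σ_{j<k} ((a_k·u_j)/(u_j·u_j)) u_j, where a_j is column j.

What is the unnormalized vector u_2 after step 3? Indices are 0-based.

u_2 = (-372/269, -341/269, -62/269)

Step 1: u_0 = a_0 = (3, -4, 4).
Step 2: u_1 = a_1 − (10/41)·u_0 = (52/41, -42/41, -81/41).
Step 3: u_2 = a_2 − (-4/41)·u_0 − (-493/269)·u_1 = (-372/269, -341/269, -62/269).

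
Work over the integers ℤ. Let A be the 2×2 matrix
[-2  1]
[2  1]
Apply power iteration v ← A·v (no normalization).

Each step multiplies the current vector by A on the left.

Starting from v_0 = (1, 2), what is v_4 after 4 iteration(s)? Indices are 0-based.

v_4 = (20, 4)

v_0 = (1, 2).
v_1 = A·v_0 = (0, 4).
v_2 = A·v_1 = (4, 4).
v_3 = A·v_2 = (-4, 12).
v_4 = A·v_3 = (20, 4).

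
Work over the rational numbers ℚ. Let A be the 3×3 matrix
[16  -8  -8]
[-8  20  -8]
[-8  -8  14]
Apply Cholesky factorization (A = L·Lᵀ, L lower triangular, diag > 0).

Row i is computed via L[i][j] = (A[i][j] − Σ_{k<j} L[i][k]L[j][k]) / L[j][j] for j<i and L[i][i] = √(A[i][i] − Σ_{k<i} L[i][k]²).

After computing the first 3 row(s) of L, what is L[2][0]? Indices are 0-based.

Step 1: L[0][0] = √(16) = 4.
  L[1][0] = (-8) / L[0][0] = -2.
Step 2: L[1][1] = √(16) = 4.
  L[2][0] = (-8) / L[0][0] = -2.
  L[2][1] = (-12) / L[1][1] = -3.
Step 3: L[2][2] = √(1) = 1.

L[2][0] = -2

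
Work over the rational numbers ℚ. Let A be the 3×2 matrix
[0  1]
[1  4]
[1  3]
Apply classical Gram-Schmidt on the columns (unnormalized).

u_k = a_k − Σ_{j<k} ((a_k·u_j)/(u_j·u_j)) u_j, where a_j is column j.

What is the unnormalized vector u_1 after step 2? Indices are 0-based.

Step 1: u_0 = a_0 = (0, 1, 1).
Step 2: u_1 = a_1 − (7/2)·u_0 = (1, 1/2, -1/2).

u_1 = (1, 1/2, -1/2)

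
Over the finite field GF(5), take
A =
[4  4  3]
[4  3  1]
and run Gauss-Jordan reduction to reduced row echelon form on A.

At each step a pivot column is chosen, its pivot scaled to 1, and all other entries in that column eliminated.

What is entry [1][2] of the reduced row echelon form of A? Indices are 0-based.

[1] R0 /= 4  ⇒  (1, 1, 2)
     R1 -= 4·R0  ⇒  (0, 4, 3)
[2] R1 /= 4  ⇒  (0, 1, 2)
     R0 -= 1·R1  ⇒  (1, 0, 0)

M[1][2] = 2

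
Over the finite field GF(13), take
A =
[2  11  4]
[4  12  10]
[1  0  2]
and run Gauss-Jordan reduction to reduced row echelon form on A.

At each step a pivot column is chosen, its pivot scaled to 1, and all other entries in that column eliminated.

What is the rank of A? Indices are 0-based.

rank = 3

[1] R0 /= 2  ⇒  (1, 12, 2)
     R1 -= 4·R0  ⇒  (0, 3, 2)
     R2 -= 1·R0  ⇒  (0, 1, 0)
[2] R1 /= 3  ⇒  (0, 1, 5)
     R0 -= 12·R1  ⇒  (1, 0, 7)
     R2 -= 1·R1  ⇒  (0, 0, 8)
[3] R2 /= 8  ⇒  (0, 0, 1)
     R0 -= 7·R2  ⇒  (1, 0, 0)
     R1 -= 5·R2  ⇒  (0, 1, 0)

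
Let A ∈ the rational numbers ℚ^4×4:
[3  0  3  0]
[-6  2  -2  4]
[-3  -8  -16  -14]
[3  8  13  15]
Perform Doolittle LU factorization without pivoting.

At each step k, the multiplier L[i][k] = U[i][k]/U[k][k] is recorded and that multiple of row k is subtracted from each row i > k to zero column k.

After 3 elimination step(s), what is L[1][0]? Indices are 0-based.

L[1][0] = -2

[col 0] pivot 3
  R1 -= -2*R0 → (0, 2, 4, 4)  (L[1][0] := -2)
  R2 -= -1*R0 → (0, -8, -13, -14)  (L[2][0] := -1)
  R3 -= 1*R0 → (0, 8, 10, 15)  (L[3][0] := 1)
[col 1] pivot 2
  R2 -= -4*R1 → (0, 0, 3, 2)  (L[2][1] := -4)
  R3 -= 4*R1 → (0, 0, -6, -1)  (L[3][1] := 4)
[col 2] pivot 3
  R3 -= -2*R2 → (0, 0, 0, 3)  (L[3][2] := -2)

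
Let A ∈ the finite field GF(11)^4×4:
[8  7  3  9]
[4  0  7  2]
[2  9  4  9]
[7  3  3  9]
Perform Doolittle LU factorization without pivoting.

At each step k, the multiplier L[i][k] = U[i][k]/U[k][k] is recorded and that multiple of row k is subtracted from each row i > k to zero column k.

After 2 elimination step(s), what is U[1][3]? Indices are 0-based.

k=0: U[0][0]=8
  eliminate (1,0): mult=6, new row 1: (0, 2, 0, 3); set L[1][0]=6
  eliminate (2,0): mult=3, new row 2: (0, 10, 6, 4); set L[2][0]=3
  eliminate (3,0): mult=5, new row 3: (0, 1, 10, 8); set L[3][0]=5
k=1: U[1][1]=2
  eliminate (2,1): mult=5, new row 2: (0, 0, 6, 0); set L[2][1]=5
  eliminate (3,1): mult=6, new row 3: (0, 0, 10, 1); set L[3][1]=6

U[1][3] = 3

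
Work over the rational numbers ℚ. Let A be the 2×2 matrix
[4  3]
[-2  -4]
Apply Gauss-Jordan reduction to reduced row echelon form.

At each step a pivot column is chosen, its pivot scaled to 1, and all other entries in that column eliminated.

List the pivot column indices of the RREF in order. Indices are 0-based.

[1] R0 /= 4  ⇒  (1, 3/4)
     R1 -= -2·R0  ⇒  (0, -5/2)
[2] R1 /= -5/2  ⇒  (0, 1)
     R0 -= 3/4·R1  ⇒  (1, 0)

pivot columns: 0, 1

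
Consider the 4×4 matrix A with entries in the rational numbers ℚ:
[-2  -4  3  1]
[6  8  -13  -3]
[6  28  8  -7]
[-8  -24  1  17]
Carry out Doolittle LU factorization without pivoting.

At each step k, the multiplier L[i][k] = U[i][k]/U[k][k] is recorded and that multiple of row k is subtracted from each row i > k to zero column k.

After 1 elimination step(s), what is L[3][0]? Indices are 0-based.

Step 1: pivot at (0,0) is -2.
  row1 ← row1 − (-3)·row0  ⇒  L[1][0]=-3, U row1=(0, -4, -4, 0)
  row2 ← row2 − (-3)·row0  ⇒  L[2][0]=-3, U row2=(0, 16, 17, -4)
  row3 ← row3 − (4)·row0  ⇒  L[3][0]=4, U row3=(0, -8, -11, 13)

L[3][0] = 4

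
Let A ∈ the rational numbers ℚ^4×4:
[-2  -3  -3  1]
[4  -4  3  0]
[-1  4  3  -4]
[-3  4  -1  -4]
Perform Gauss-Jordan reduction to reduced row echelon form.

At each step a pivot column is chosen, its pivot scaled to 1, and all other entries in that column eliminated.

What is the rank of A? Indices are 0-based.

rank = 4

pivot(0,0)=-2: scale R0 → (1, 3/2, 3/2, -1/2)
  clear (1,0): R1 −= (4)R0 → (0, -10, -3, 2)
  clear (2,0): R2 −= (-1)R0 → (0, 11/2, 9/2, -9/2)
  clear (3,0): R3 −= (-3)R0 → (0, 17/2, 7/2, -11/2)
pivot(1,1)=-10: scale R1 → (0, 1, 3/10, -1/5)
  clear (0,1): R0 −= (3/2)R1 → (1, 0, 21/20, -1/5)
  clear (2,1): R2 −= (11/2)R1 → (0, 0, 57/20, -17/5)
  clear (3,1): R3 −= (17/2)R1 → (0, 0, 19/20, -19/5)
pivot(2,2)=57/20: scale R2 → (0, 0, 1, -68/57)
  clear (0,2): R0 −= (21/20)R2 → (1, 0, 0, 20/19)
  clear (1,2): R1 −= (3/10)R2 → (0, 1, 0, 3/19)
  clear (3,2): R3 −= (19/20)R2 → (0, 0, 0, -8/3)
pivot(3,3)=-8/3: scale R3 → (0, 0, 0, 1)
  clear (0,3): R0 −= (20/19)R3 → (1, 0, 0, 0)
  clear (1,3): R1 −= (3/19)R3 → (0, 1, 0, 0)
  clear (2,3): R2 −= (-68/57)R3 → (0, 0, 1, 0)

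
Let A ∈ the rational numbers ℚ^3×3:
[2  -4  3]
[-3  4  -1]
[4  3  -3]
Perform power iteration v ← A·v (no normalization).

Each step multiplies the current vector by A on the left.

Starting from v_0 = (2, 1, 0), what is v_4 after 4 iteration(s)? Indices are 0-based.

v_4 = (1394, -987, -988)

v_0 = (2, 1, 0).
v_1 = A·v_0 = (0, -2, 11).
v_2 = A·v_1 = (41, -19, -39).
v_3 = A·v_2 = (41, -160, 224).
v_4 = A·v_3 = (1394, -987, -988).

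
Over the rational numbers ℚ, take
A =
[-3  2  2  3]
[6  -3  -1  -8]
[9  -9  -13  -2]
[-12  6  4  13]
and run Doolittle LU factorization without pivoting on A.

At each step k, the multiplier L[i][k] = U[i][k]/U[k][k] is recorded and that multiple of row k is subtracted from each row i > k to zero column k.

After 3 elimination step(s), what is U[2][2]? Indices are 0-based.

k=0: U[0][0]=-3
  eliminate (1,0): mult=-2, new row 1: (0, 1, 3, -2); set L[1][0]=-2
  eliminate (2,0): mult=-3, new row 2: (0, -3, -7, 7); set L[2][0]=-3
  eliminate (3,0): mult=4, new row 3: (0, -2, -4, 1); set L[3][0]=4
k=1: U[1][1]=1
  eliminate (2,1): mult=-3, new row 2: (0, 0, 2, 1); set L[2][1]=-3
  eliminate (3,1): mult=-2, new row 3: (0, 0, 2, -3); set L[3][1]=-2
k=2: U[2][2]=2
  eliminate (3,2): mult=1, new row 3: (0, 0, 0, -4); set L[3][2]=1

U[2][2] = 2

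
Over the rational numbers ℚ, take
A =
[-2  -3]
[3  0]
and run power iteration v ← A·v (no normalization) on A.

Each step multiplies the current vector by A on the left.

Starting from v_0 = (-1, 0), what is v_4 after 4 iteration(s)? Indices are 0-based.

v_4 = (11, -84)

v_0 = (-1, 0).
v_1 = A·v_0 = (2, -3).
v_2 = A·v_1 = (5, 6).
v_3 = A·v_2 = (-28, 15).
v_4 = A·v_3 = (11, -84).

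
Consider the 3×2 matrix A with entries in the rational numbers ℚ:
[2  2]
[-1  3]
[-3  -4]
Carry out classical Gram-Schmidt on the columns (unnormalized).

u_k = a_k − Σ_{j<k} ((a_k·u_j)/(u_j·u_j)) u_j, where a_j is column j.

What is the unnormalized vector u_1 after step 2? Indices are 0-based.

Step 1: u_0 = a_0 = (2, -1, -3).
Step 2: u_1 = a_1 − (13/14)·u_0 = (1/7, 55/14, -17/14).

u_1 = (1/7, 55/14, -17/14)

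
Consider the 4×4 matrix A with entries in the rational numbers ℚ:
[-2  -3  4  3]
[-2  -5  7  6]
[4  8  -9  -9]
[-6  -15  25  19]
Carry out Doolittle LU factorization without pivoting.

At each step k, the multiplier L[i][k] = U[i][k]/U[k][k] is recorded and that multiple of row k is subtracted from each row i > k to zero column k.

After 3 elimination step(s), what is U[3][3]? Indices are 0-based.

U[3][3] = 1

Step 1: pivot at (0,0) is -2.
  row1 ← row1 − (1)·row0  ⇒  L[1][0]=1, U row1=(0, -2, 3, 3)
  row2 ← row2 − (-2)·row0  ⇒  L[2][0]=-2, U row2=(0, 2, -1, -3)
  row3 ← row3 − (3)·row0  ⇒  L[3][0]=3, U row3=(0, -6, 13, 10)
Step 2: pivot at (1,1) is -2.
  row2 ← row2 − (-1)·row1  ⇒  L[2][1]=-1, U row2=(0, 0, 2, 0)
  row3 ← row3 − (3)·row1  ⇒  L[3][1]=3, U row3=(0, 0, 4, 1)
Step 3: pivot at (2,2) is 2.
  row3 ← row3 − (2)·row2  ⇒  L[3][2]=2, U row3=(0, 0, 0, 1)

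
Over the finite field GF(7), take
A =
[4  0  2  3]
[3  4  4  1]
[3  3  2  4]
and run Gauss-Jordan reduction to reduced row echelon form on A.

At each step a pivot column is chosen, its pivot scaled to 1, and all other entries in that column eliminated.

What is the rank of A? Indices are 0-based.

rank = 3

step 1: normalize row 0 (÷4) = (1, 0, 4, 6)
  row 1: subtract 3×row0 = (0, 4, 6, 4)
  row 2: subtract 3×row0 = (0, 3, 4, 0)
step 2: normalize row 1 (÷4) = (0, 1, 5, 1)
  row 2: subtract 3×row1 = (0, 0, 3, 4)
step 3: normalize row 2 (÷3) = (0, 0, 1, 6)
  row 0: subtract 4×row2 = (1, 0, 0, 3)
  row 1: subtract 5×row2 = (0, 1, 0, 6)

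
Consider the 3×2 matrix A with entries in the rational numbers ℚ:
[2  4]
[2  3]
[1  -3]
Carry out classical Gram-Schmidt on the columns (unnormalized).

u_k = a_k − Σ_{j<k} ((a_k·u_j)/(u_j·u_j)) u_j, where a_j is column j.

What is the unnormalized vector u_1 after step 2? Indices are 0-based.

u_1 = (14/9, 5/9, -38/9)

Step 1: u_0 = a_0 = (2, 2, 1).
Step 2: u_1 = a_1 − (11/9)·u_0 = (14/9, 5/9, -38/9).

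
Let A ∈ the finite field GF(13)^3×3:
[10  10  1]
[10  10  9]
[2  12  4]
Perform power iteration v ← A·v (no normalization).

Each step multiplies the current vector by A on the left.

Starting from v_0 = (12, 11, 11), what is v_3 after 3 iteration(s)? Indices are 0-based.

v_3 = (0, 6, 0)

v_0 = (12, 11, 11).
v_1 = A·v_0 = (7, 4, 5).
v_2 = A·v_1 = (11, 12, 4).
v_3 = A·v_2 = (0, 6, 0).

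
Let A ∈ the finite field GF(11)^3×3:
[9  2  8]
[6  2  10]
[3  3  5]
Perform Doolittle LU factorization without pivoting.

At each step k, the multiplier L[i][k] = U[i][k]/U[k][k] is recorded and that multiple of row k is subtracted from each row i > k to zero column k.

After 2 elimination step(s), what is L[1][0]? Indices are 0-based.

Step 1: pivot at (0,0) is 9.
  row1 ← row1 − (8)·row0  ⇒  L[1][0]=8, U row1=(0, 8, 1)
  row2 ← row2 − (4)·row0  ⇒  L[2][0]=4, U row2=(0, 6, 6)
Step 2: pivot at (1,1) is 8.
  row2 ← row2 − (9)·row1  ⇒  L[2][1]=9, U row2=(0, 0, 8)

L[1][0] = 8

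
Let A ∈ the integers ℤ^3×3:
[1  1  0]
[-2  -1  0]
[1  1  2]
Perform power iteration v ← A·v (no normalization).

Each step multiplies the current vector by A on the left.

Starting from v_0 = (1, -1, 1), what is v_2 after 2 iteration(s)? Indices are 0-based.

v_0 = (1, -1, 1).
v_1 = A·v_0 = (0, -1, 2).
v_2 = A·v_1 = (-1, 1, 3).

v_2 = (-1, 1, 3)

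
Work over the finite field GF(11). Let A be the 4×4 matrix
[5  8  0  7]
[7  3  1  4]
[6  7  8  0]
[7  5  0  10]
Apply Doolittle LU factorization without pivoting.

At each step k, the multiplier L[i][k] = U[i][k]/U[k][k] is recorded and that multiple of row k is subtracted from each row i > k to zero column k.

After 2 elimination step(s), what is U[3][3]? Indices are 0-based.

U[3][3] = 7

Step 1: pivot at (0,0) is 5.
  row1 ← row1 − (8)·row0  ⇒  L[1][0]=8, U row1=(0, 5, 1, 3)
  row2 ← row2 − (10)·row0  ⇒  L[2][0]=10, U row2=(0, 4, 8, 7)
  row3 ← row3 − (8)·row0  ⇒  L[3][0]=8, U row3=(0, 7, 0, 9)
Step 2: pivot at (1,1) is 5.
  row2 ← row2 − (3)·row1  ⇒  L[2][1]=3, U row2=(0, 0, 5, 9)
  row3 ← row3 − (8)·row1  ⇒  L[3][1]=8, U row3=(0, 0, 3, 7)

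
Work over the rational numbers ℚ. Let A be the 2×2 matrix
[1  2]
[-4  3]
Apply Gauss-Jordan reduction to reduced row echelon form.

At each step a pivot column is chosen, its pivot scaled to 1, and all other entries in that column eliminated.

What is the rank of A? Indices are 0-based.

[1] R0 /= 1  ⇒  (1, 2)
     R1 -= -4·R0  ⇒  (0, 11)
[2] R1 /= 11  ⇒  (0, 1)
     R0 -= 2·R1  ⇒  (1, 0)

rank = 2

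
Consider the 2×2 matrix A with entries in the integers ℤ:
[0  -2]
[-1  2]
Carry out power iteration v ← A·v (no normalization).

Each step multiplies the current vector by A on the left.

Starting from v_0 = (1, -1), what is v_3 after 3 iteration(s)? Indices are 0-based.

v_3 = (16, -22)

v_0 = (1, -1).
v_1 = A·v_0 = (2, -3).
v_2 = A·v_1 = (6, -8).
v_3 = A·v_2 = (16, -22).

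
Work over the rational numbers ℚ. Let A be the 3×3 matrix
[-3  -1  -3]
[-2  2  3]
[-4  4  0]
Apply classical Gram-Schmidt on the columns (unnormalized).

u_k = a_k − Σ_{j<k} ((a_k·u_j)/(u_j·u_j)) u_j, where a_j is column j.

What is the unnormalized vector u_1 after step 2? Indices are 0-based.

u_1 = (-80/29, 24/29, 48/29)

Step 1: u_0 = a_0 = (-3, -2, -4).
Step 2: u_1 = a_1 − (-17/29)·u_0 = (-80/29, 24/29, 48/29).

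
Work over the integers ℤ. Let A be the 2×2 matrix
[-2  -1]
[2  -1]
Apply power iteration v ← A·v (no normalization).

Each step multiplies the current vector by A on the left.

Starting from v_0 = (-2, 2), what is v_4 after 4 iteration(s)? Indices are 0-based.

v_0 = (-2, 2).
v_1 = A·v_0 = (2, -6).
v_2 = A·v_1 = (2, 10).
v_3 = A·v_2 = (-14, -6).
v_4 = A·v_3 = (34, -22).

v_4 = (34, -22)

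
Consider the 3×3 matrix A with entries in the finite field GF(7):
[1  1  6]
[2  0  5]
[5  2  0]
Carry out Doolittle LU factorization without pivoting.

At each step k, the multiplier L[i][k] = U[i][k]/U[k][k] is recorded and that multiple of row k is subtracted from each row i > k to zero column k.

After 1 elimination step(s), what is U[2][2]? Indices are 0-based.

k=0: U[0][0]=1
  eliminate (1,0): mult=2, new row 1: (0, 5, 0); set L[1][0]=2
  eliminate (2,0): mult=5, new row 2: (0, 4, 5); set L[2][0]=5

U[2][2] = 5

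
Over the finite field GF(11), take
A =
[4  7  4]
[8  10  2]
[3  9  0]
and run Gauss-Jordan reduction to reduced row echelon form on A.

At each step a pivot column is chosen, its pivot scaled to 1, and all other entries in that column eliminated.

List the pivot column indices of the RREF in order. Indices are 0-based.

step 1: normalize row 0 (÷4) = (1, 10, 1)
  row 1: subtract 8×row0 = (0, 7, 5)
  row 2: subtract 3×row0 = (0, 1, 8)
step 2: normalize row 1 (÷7) = (0, 1, 7)
  row 0: subtract 10×row1 = (1, 0, 8)
  row 2: subtract 1×row1 = (0, 0, 1)
step 3: normalize row 2 (÷1) = (0, 0, 1)
  row 0: subtract 8×row2 = (1, 0, 0)
  row 1: subtract 7×row2 = (0, 1, 0)

pivot columns: 0, 1, 2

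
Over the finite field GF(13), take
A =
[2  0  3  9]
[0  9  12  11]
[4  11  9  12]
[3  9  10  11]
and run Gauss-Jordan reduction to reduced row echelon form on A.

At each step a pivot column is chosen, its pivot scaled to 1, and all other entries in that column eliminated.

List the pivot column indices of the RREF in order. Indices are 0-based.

pivot columns: 0, 1, 2, 3

[1] R0 /= 2  ⇒  (1, 0, 8, 11)
     R2 -= 4·R0  ⇒  (0, 11, 3, 7)
     R3 -= 3·R0  ⇒  (0, 9, 12, 4)
[2] R1 /= 9  ⇒  (0, 1, 10, 7)
     R2 -= 11·R1  ⇒  (0, 0, 10, 8)
     R3 -= 9·R1  ⇒  (0, 0, 0, 6)
[3] R2 /= 10  ⇒  (0, 0, 1, 6)
     R0 -= 8·R2  ⇒  (1, 0, 0, 2)
     R1 -= 10·R2  ⇒  (0, 1, 0, 12)
[4] R3 /= 6  ⇒  (0, 0, 0, 1)
     R0 -= 2·R3  ⇒  (1, 0, 0, 0)
     R1 -= 12·R3  ⇒  (0, 1, 0, 0)
     R2 -= 6·R3  ⇒  (0, 0, 1, 0)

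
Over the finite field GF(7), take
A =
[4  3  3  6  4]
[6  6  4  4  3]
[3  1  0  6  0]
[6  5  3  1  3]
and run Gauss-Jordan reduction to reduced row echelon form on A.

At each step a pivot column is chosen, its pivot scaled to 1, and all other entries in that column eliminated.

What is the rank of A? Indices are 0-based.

rank = 4

pivot(0,0)=4: scale R0 → (1, 6, 6, 5, 1)
  clear (1,0): R1 −= (6)R0 → (0, 5, 3, 2, 4)
  clear (2,0): R2 −= (3)R0 → (0, 4, 3, 5, 4)
  clear (3,0): R3 −= (6)R0 → (0, 4, 2, 6, 4)
pivot(1,1)=5: scale R1 → (0, 1, 2, 6, 5)
  clear (0,1): R0 −= (6)R1 → (1, 0, 1, 4, 6)
  clear (2,1): R2 −= (4)R1 → (0, 0, 2, 2, 5)
  clear (3,1): R3 −= (4)R1 → (0, 0, 1, 3, 5)
pivot(2,2)=2: scale R2 → (0, 0, 1, 1, 6)
  clear (0,2): R0 −= (1)R2 → (1, 0, 0, 3, 0)
  clear (1,2): R1 −= (2)R2 → (0, 1, 0, 4, 0)
  clear (3,2): R3 −= (1)R2 → (0, 0, 0, 2, 6)
pivot(3,3)=2: scale R3 → (0, 0, 0, 1, 3)
  clear (0,3): R0 −= (3)R3 → (1, 0, 0, 0, 5)
  clear (1,3): R1 −= (4)R3 → (0, 1, 0, 0, 2)
  clear (2,3): R2 −= (1)R3 → (0, 0, 1, 0, 3)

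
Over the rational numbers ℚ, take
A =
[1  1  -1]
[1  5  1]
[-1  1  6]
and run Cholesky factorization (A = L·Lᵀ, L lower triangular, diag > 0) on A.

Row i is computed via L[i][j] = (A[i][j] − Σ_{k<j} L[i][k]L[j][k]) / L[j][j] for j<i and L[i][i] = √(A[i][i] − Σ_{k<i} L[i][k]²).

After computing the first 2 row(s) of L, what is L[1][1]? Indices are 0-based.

Step 1: L[0][0] = √(1) = 1.
  L[1][0] = (1) / L[0][0] = 1.
Step 2: L[1][1] = √(4) = 2.

L[1][1] = 2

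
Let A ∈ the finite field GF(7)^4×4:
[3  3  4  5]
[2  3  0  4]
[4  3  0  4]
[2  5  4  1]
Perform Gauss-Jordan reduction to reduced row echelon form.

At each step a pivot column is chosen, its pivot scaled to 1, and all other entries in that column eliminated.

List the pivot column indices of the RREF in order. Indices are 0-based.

pivot columns: 0, 1, 2, 3

pivot(0,0)=3: scale R0 → (1, 1, 6, 4)
  clear (1,0): R1 −= (2)R0 → (0, 1, 2, 3)
  clear (2,0): R2 −= (4)R0 → (0, 6, 4, 2)
  clear (3,0): R3 −= (2)R0 → (0, 3, 6, 0)
pivot(1,1)=1: scale R1 → (0, 1, 2, 3)
  clear (0,1): R0 −= (1)R1 → (1, 0, 4, 1)
  clear (2,1): R2 −= (6)R1 → (0, 0, 6, 5)
  clear (3,1): R3 −= (3)R1 → (0, 0, 0, 5)
pivot(2,2)=6: scale R2 → (0, 0, 1, 2)
  clear (0,2): R0 −= (4)R2 → (1, 0, 0, 0)
  clear (1,2): R1 −= (2)R2 → (0, 1, 0, 6)
pivot(3,3)=5: scale R3 → (0, 0, 0, 1)
  clear (1,3): R1 −= (6)R3 → (0, 1, 0, 0)
  clear (2,3): R2 −= (2)R3 → (0, 0, 1, 0)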